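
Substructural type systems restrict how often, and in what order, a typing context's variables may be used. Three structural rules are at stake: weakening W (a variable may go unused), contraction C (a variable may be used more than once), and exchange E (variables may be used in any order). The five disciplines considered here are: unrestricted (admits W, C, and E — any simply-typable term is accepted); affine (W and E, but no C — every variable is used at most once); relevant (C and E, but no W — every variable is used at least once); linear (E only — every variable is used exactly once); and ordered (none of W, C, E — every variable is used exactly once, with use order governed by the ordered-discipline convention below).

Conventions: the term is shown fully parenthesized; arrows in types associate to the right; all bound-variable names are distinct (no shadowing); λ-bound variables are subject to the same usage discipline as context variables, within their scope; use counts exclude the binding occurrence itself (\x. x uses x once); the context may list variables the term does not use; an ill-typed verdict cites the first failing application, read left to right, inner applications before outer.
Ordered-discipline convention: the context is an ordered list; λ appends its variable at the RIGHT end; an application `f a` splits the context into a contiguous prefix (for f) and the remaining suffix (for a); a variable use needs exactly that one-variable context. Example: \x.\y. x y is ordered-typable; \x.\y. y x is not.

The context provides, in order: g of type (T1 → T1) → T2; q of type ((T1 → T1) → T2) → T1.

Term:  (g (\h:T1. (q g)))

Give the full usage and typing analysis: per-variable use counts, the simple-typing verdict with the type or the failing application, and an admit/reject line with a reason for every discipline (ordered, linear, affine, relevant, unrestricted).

usage: g: 2, q: 1, h (λ-bound): 0
order of uses: g, q, g
typing: well-typed at T2
ordered: ✗, needs contraction — g ×2; h left unused
linear: ✗, needs contraction — g ×2; h left unused
affine: ✗, needs contraction — g ×2
relevant: ✗, h left unused
unrestricted: ✓, well-typed at T2; no restrictions here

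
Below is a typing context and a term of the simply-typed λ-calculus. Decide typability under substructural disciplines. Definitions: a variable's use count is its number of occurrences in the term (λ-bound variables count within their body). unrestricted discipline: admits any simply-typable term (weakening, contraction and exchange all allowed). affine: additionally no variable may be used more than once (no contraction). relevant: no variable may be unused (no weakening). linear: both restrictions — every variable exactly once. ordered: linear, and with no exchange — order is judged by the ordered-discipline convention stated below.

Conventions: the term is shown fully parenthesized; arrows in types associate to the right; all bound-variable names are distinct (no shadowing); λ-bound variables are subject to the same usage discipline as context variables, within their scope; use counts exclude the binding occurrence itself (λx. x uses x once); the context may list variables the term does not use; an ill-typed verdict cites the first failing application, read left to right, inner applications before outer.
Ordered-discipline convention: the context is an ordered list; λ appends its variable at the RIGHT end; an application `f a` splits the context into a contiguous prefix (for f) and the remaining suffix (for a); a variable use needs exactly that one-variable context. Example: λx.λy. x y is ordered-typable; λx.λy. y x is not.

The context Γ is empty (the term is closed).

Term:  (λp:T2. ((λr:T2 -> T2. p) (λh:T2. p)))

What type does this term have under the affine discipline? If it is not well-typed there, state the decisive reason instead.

not well-typed under affine — p ×2 used more than once (contraction)
counts: p (bound)=2, r (bound)=0, h (bound)=0
uses in reading order: p, p
typing: ✓ — T2 -> T2
summary: ordered ✗; linear ✗; affine ✗; relevant ✗; unrestricted ✓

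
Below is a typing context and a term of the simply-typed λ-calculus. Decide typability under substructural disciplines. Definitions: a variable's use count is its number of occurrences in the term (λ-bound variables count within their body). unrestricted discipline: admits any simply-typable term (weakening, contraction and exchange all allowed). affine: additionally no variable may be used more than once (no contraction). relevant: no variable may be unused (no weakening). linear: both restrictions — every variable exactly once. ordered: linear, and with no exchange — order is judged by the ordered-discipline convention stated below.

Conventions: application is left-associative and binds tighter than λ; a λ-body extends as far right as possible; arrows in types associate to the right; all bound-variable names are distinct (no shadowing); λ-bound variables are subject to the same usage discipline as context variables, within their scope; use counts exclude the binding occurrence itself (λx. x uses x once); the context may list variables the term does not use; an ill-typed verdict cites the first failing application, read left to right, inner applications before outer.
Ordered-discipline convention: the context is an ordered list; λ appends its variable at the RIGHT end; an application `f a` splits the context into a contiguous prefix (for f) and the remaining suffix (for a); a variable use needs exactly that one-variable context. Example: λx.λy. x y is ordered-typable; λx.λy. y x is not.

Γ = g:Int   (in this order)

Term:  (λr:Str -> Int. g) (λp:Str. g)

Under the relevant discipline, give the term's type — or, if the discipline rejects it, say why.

not well-typed under relevant — needs weakening: r, p unused
variable uses: g=2, r (bound)=0, p (bound)=0
order of uses: g, g
typing: ✓ — Int
across the five disciplines: ordered ✗, linear ✗, affine ✗, relevant ✗, unrestricted ✓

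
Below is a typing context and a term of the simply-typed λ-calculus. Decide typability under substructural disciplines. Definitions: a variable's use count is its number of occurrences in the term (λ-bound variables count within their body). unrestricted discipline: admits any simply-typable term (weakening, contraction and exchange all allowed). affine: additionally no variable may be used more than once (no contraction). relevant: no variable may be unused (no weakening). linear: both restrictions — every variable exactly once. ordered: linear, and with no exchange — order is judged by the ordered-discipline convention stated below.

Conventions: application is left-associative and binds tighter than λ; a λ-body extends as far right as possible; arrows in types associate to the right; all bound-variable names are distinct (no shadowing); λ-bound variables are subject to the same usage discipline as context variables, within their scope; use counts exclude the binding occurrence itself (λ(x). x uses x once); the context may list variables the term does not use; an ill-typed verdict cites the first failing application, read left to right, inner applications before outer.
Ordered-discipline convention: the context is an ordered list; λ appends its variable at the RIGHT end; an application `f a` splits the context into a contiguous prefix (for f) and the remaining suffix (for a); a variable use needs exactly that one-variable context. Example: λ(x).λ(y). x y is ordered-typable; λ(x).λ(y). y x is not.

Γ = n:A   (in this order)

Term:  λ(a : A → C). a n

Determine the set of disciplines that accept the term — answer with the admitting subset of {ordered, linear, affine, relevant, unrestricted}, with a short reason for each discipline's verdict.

admitted in: linear, affine, relevant, unrestricted
variable uses: n: 1, a (bound): 1
order of uses: a, n
typing: ✓ — (A → C) → C
ordered: ✗ — no ordered split (uses run a, n)
linear: ✓ — each of n, a used exactly once
affine: ✓ — no duplicate uses among n, a
relevant: ✓ — at least one use each (n, a)
unrestricted: ✓ — simply typable at (A → C) → C; W, C, E all held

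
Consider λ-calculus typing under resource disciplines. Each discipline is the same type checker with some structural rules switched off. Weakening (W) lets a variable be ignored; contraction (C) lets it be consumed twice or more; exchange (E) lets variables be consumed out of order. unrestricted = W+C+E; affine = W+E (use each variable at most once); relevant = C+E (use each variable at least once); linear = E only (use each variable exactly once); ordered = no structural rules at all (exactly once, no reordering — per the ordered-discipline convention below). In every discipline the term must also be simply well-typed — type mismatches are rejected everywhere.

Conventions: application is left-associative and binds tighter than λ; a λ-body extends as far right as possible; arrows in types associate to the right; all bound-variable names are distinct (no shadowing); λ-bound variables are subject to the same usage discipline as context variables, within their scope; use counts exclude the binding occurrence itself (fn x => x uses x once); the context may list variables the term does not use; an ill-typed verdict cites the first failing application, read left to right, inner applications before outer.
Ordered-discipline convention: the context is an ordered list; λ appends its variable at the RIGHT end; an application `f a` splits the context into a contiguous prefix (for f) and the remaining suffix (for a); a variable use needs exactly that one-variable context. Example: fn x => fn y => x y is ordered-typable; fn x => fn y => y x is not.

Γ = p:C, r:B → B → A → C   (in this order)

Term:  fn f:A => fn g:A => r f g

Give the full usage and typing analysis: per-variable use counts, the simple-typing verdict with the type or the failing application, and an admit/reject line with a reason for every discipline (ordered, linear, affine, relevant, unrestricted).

usage: p ×0; r ×1; f (λ-bound) ×1; g (λ-bound) ×1
use order (left to right): r, f, g
typing: ill-typed: an application expects B but receives A
ordered: ✗ — the type mismatch rejects it
linear: ✗ — not simply typable
affine: ✗ — fails simple typing
relevant: ✗ — a type mismatch blocks all five
unrestricted: ✗ — the type mismatch rejects it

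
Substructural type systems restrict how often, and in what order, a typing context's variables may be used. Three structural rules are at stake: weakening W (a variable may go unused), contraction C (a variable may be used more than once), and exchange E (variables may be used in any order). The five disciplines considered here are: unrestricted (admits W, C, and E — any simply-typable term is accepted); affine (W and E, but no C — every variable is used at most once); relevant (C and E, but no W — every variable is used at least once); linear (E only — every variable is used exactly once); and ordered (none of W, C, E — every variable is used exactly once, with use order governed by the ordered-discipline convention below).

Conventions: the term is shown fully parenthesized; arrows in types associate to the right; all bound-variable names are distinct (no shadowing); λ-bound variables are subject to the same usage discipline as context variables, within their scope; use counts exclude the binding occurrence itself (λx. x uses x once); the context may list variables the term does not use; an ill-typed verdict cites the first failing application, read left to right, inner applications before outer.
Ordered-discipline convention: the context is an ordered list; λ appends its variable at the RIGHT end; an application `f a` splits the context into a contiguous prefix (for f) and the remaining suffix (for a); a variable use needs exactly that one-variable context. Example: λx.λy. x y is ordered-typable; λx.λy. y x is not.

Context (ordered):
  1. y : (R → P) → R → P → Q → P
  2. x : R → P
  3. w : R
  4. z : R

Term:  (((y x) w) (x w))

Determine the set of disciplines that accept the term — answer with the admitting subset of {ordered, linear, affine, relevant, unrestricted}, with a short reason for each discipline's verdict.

admitted by: unrestricted
use counts: y=1; x=2; w=2; z=0
left-to-right use order: y, x, w, x, w
typing: well-typed at Q → P
ordered: ✗ — x ×2, w ×2 used more than once (contraction); unused: z — weakening required
linear: ✗ — x ×2, w ×2 used more than once (contraction); unused: z — weakening required
affine: ✗ — x ×2, w ×2 used more than once (contraction)
relevant: ✗ — unused: z — weakening required
unrestricted: ✓ — typability at Q → P is all that's needed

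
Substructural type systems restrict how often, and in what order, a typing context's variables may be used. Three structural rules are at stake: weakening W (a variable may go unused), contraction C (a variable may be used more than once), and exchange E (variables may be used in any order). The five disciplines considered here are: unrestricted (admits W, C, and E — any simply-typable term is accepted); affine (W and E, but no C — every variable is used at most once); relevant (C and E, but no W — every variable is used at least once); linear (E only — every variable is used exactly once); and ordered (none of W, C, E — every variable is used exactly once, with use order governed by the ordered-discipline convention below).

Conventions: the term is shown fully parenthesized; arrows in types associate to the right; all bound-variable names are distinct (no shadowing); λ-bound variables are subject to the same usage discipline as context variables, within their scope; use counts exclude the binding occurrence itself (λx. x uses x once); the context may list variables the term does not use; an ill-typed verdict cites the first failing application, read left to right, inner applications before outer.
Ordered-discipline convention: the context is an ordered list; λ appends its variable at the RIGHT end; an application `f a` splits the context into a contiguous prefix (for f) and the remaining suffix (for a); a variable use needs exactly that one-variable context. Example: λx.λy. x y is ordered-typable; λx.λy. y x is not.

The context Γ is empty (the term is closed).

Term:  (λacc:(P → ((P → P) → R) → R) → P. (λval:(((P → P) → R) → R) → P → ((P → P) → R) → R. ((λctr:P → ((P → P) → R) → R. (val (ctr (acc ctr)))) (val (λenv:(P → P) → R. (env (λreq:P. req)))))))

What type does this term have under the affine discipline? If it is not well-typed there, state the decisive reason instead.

not well-typed under affine — repeated use of val ×2, ctr ×2
usage: acc (λ-bound)=1, val (λ-bound)=2, ctr (λ-bound)=2, env (λ-bound)=1, req (λ-bound)=1
uses in reading order: val, ctr, acc, ctr, val, env, req
typing: well-typed — term : ((P → ((P → P) → R) → R) → P) → ((((P → P) → R) → R) → P → ((P → P) → R) → R) → P → ((P → P) → R) → R
all disciplines: ordered ✗ | linear ✗ | affine ✗ | relevant ✓ | unrestricted ✓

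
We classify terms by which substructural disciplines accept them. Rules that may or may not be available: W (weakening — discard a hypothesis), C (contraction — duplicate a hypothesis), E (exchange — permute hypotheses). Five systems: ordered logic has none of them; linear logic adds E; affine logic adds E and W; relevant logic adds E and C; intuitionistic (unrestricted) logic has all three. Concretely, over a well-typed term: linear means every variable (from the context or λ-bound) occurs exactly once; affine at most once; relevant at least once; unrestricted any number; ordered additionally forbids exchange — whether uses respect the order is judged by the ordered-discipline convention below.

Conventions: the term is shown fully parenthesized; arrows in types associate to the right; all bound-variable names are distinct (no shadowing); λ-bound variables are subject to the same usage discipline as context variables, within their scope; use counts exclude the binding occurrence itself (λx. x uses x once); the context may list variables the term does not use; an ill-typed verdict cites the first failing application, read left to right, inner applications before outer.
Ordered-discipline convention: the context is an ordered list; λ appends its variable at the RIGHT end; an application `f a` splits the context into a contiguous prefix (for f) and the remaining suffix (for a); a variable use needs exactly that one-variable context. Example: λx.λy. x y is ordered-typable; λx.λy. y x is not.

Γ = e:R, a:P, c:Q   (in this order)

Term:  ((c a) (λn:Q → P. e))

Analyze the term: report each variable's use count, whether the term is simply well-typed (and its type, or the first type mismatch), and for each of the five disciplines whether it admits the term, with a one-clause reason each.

counts: e: 1, a: 1, c: 1, n (λ-bound): 0
use order (left to right): c, a, e
typing: ill-typed: non-arrow in function slot: Q
ordered: ✗, fails simple typing
linear: ✗, a type mismatch blocks all five
affine: ✗, the type mismatch rejects it
relevant: ✗, not simply typable
unrestricted: ✗, fails simple typing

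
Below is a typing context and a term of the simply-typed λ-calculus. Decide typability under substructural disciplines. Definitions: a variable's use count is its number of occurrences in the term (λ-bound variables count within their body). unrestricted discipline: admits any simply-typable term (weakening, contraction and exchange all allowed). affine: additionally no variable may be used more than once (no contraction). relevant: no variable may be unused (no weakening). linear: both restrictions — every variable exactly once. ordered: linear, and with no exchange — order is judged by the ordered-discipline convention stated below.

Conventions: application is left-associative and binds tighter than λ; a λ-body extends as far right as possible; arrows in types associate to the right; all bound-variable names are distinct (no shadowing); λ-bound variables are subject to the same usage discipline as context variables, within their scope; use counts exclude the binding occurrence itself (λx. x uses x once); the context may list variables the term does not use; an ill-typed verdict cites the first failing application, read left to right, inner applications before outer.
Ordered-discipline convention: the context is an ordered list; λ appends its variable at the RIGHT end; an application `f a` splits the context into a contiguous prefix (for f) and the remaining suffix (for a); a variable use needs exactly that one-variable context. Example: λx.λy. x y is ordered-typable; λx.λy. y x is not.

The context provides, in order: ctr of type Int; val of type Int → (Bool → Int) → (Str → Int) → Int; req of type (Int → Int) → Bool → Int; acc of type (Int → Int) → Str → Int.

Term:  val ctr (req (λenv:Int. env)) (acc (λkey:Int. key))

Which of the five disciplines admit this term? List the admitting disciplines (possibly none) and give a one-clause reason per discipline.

admitted by: linear, affine, relevant, unrestricted
counts: ctr=1; val=1; req=1; acc=1; env (λ-bound)=1; key (λ-bound)=1
uses in reading order: val, ctr, req, env, acc, key
typing: well-typed — term : Int
ordered: ✗, no ordered split (uses run val, ctr, req, env, acc, key)
linear: ✓, each of ctr, val, req, acc, env, key used exactly once
affine: ✓, ctr, val, req, acc, env, key: no repeats, contraction unneeded
relevant: ✓, none of ctr, val, req, acc, env, key goes unused
unrestricted: ✓, typability at Int is all that's needed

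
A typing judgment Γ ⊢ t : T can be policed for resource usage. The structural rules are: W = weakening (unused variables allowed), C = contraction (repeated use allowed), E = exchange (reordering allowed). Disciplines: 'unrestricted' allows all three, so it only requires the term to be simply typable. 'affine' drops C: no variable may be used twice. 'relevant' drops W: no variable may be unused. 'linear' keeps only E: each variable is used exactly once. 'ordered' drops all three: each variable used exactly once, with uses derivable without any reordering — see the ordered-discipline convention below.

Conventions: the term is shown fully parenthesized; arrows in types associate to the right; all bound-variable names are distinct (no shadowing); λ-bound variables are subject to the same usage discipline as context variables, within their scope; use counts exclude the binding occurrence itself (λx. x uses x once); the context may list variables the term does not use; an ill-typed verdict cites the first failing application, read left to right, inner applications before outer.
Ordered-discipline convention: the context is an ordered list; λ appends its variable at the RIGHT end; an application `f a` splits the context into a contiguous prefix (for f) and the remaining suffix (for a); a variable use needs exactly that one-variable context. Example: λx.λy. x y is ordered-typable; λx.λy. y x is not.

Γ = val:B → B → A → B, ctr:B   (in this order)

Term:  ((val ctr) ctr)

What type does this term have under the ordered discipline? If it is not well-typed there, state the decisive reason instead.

not well-typed under ordered — ctr ×2 used more than once (contraction)
usage: val ×1, ctr ×2
use order (left to right): val, ctr, ctr
typing: well-typed — term : A → B
across the five disciplines: ordered ✗; linear ✗; affine ✗; relevant ✓; unrestricted ✓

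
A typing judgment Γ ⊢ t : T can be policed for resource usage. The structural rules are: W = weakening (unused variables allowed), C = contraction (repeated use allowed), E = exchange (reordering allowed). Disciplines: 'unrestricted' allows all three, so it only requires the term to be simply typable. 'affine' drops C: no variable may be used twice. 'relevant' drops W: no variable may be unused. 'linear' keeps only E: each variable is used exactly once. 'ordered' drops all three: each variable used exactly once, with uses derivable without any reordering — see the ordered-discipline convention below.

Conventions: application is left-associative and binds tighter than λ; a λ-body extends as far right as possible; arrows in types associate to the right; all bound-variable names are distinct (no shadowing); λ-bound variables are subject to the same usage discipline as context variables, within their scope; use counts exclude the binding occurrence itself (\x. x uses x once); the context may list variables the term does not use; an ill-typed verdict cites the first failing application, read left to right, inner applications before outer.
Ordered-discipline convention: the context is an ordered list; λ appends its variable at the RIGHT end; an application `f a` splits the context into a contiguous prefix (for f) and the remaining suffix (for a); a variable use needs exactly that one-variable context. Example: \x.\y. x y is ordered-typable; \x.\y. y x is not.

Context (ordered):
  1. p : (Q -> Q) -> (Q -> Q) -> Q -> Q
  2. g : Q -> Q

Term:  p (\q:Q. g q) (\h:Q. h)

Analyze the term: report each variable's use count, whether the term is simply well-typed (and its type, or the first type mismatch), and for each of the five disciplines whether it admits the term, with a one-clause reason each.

counts: p=1, g=1, q (bound)=1, h (bound)=1
use order (left to right): p, g, q, h
typing: the term checks, with type Q -> Q
ordered ✓ (single-use (p, g, q, h), ordered derivation ok)
linear ✓ (p, g, q, h: one use apiece)
affine ✓ (p, g, q, h: no repeats, contraction unneeded)
relevant ✓ (every one of p, g, q, h appears)
unrestricted ✓ (simply typable at Q -> Q; W, C, E all held)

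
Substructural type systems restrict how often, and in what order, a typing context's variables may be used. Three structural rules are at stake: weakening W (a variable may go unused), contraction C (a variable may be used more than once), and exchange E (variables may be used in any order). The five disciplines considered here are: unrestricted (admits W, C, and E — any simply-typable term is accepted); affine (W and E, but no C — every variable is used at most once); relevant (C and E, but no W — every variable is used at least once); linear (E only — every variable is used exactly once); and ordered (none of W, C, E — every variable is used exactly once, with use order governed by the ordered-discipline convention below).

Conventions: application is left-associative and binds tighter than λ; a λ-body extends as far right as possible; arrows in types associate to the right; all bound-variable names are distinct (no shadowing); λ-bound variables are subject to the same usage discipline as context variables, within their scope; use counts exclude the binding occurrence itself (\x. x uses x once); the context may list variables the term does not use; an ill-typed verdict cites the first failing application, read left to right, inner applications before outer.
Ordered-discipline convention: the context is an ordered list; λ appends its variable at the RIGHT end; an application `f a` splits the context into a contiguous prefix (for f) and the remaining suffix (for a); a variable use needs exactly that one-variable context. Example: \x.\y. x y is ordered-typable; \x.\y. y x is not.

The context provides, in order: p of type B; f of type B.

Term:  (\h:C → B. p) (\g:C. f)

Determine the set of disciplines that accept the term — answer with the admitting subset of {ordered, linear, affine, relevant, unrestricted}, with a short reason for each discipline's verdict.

admitted in: affine, unrestricted
usage: p ×1; f ×1; h (bound) ×0; g (bound) ×0
order of uses: p, f
typing: ✓ — B
ordered: ✗, needs weakening: h, g unused
linear: ✗, needs weakening: h, g unused
affine: ✓, none of p, f, h, g used more than once
relevant: ✗, needs weakening: h, g unused
unrestricted: ✓, typability at B is all that's needed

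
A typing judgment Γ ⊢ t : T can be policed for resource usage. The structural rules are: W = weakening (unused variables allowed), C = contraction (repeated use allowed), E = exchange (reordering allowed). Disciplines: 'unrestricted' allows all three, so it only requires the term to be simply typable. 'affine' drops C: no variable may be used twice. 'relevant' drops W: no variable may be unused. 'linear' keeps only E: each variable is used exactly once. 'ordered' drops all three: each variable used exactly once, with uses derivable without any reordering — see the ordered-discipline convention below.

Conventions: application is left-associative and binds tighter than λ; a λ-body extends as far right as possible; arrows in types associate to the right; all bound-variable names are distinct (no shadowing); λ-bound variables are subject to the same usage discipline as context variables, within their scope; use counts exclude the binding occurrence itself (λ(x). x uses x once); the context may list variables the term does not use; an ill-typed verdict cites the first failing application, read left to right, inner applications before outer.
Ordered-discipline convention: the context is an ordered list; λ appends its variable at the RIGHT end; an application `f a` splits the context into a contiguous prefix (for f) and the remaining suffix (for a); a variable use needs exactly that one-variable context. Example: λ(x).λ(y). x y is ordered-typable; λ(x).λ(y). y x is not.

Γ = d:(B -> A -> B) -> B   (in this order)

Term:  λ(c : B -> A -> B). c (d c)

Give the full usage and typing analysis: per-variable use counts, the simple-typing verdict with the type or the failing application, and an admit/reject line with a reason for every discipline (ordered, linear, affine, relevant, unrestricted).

usage: d: 1×; c (bound): 2×
order of uses: c, d, c
typing: well-typed at (B -> A -> B) -> A -> B
ordered: ✗ — uses contraction: c ×2
linear: ✗ — uses contraction: c ×2
affine: ✗ — uses contraction: c ×2
relevant: ✓ — d, c: all used, weakening unneeded
unrestricted: ✓ — simply typable at (B -> A -> B) -> A -> B; W, C, E all held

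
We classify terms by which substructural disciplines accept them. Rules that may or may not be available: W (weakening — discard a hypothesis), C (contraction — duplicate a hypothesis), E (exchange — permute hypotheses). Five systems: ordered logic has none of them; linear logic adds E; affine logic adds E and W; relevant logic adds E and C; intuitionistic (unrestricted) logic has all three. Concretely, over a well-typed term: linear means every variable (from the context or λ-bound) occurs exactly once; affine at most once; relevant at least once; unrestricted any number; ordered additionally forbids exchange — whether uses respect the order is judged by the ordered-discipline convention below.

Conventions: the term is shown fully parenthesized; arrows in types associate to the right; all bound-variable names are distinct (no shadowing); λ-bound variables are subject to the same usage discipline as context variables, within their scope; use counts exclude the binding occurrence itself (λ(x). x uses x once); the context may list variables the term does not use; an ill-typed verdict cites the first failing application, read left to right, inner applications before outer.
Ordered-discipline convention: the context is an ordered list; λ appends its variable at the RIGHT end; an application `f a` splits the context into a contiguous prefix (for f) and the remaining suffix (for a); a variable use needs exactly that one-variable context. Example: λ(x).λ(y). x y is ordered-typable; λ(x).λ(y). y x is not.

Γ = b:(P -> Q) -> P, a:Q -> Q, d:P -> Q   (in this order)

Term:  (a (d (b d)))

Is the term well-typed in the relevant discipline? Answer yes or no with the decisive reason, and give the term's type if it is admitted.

yes — b, a, d: all used, weakening unneeded; term : Q
usage: b: 1×; a: 1×; d: 2×
uses in reading order: a, d, b, d
typing: ✓ — Q
across the five disciplines: ordered ✗ · linear ✗ · affine ✗ · relevant ✓ · unrestricted ✓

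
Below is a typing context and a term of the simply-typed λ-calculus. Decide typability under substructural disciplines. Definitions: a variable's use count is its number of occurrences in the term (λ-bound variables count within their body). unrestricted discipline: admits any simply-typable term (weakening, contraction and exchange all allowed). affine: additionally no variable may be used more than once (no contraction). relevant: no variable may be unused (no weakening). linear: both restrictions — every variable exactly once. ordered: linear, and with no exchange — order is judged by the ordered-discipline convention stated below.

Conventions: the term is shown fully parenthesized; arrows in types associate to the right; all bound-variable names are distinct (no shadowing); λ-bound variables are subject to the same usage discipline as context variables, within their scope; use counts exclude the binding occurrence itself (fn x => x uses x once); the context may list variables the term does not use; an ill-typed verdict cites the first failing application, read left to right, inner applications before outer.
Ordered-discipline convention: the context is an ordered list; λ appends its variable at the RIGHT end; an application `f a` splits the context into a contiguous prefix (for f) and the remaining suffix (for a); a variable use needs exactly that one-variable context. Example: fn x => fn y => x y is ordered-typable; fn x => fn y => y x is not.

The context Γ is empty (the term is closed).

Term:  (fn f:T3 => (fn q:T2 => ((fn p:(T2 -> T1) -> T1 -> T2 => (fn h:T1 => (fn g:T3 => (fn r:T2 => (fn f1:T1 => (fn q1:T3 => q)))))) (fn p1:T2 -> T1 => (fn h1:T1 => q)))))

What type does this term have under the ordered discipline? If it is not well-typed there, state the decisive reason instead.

not well-typed under ordered — needs contraction — q ×2; unused: f, p, h, g, r, f1, q1, p1, h1 — weakening required
variable uses: f (bound)=0; q (bound)=2; p (bound)=0; h (bound)=0; g (bound)=0; r (bound)=0; f1 (bound)=0; q1 (bound)=0; p1 (bound)=0; h1 (bound)=0
use order (left to right): q, q
typing: well-typed at T3 -> T2 -> T1 -> T3 -> T2 -> T1 -> T3 -> T2
per-discipline verdicts: ordered ✗ · linear ✗ · affine ✗ · relevant ✗ · unrestricted ✓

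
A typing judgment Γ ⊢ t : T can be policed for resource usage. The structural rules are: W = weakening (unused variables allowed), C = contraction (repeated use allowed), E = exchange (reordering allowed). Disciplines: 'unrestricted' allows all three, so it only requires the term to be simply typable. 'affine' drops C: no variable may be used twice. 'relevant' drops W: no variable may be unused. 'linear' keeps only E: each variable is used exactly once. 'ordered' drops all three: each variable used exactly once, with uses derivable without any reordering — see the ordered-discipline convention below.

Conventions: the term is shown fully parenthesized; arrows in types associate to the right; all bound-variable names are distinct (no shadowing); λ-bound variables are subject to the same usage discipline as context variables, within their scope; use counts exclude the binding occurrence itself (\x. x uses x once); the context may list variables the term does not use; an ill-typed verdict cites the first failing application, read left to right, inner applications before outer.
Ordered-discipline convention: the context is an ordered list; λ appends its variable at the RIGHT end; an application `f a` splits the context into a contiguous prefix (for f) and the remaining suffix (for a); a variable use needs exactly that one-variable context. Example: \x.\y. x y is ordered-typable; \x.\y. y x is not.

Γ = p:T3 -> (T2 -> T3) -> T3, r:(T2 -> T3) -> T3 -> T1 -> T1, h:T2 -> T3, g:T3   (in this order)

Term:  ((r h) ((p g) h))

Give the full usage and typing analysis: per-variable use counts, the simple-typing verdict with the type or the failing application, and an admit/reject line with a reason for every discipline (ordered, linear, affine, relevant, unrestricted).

usage: p: 1×; r: 1×; h: 2×; g: 1×
order of uses: r, h, p, g, h
typing: well-typed at T1 -> T1
ordered: ✗, needs contraction — h ×2
linear: ✗, needs contraction — h ×2
affine: ✗, needs contraction — h ×2
relevant: ✓, every one of p, r, h, g appears
unrestricted: ✓, typability at T1 -> T1 is all that's needed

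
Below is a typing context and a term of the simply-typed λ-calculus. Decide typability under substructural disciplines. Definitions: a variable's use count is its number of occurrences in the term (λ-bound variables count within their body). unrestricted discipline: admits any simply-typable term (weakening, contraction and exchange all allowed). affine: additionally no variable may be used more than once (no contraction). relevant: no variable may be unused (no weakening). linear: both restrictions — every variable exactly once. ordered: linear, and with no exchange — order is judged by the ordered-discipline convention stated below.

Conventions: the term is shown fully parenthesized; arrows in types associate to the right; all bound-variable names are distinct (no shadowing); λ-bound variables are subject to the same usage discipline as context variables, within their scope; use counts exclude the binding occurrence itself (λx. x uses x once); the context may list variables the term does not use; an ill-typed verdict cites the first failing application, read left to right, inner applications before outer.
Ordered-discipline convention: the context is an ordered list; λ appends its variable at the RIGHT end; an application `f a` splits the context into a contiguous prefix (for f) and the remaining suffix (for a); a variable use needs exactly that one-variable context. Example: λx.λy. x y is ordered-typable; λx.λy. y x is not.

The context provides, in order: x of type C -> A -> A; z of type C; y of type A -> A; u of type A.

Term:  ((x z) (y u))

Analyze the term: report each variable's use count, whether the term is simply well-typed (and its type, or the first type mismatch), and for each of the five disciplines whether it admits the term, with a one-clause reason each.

counts: x: 1×; z: 1×; y: 1×; u: 1×
uses in reading order: x, z, y, u
typing: well-typed at A
ordered: ✓, x, z, y, u: once each, no exchange needed
linear: ✓, each of x, z, y, u used exactly once
affine: ✓, no duplicate uses among x, z, y, u
relevant: ✓, at least one use each (x, z, y, u)
unrestricted: ✓, type-checks (A) and nothing is barred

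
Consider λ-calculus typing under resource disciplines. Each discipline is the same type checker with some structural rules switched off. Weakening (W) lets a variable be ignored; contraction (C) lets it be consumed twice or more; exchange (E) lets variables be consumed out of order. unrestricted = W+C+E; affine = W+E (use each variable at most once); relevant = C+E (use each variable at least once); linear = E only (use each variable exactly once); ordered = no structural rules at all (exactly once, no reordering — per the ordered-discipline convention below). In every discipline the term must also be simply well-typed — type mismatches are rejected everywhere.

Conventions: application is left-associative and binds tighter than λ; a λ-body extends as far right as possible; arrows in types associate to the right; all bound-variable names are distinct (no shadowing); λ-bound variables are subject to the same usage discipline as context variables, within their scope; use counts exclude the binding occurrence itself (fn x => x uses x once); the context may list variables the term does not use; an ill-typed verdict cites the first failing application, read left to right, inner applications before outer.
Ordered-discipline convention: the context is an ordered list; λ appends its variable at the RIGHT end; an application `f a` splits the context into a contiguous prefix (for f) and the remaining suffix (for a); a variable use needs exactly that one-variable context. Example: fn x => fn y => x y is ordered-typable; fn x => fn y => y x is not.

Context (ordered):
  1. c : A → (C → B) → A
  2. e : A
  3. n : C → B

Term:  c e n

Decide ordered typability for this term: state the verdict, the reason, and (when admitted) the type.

yes — c, e, n once each; derivable with no W/C/E; term : A
variable uses: c: 1; e: 1; n: 1
use order (left to right): c, e, n
typing: well-typed at A
summary: ordered ✓ · linear ✓ · affine ✓ · relevant ✓ · unrestricted ✓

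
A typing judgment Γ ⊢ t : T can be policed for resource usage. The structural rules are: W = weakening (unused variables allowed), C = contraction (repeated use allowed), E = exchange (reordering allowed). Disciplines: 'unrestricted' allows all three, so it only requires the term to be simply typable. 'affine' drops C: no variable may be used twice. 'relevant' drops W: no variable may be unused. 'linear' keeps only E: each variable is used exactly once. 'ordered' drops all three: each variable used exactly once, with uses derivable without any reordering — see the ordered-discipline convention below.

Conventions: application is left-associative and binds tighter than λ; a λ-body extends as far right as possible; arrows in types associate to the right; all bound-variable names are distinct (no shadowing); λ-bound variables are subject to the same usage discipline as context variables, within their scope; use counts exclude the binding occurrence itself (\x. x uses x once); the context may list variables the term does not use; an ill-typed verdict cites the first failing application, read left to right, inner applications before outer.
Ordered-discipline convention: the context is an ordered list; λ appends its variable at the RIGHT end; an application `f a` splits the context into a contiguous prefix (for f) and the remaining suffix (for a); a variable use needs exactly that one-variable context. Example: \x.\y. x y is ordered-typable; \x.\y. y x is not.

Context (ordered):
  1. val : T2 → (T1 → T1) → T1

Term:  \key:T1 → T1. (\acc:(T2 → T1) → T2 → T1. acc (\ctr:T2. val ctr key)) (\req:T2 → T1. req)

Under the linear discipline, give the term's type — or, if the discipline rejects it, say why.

term : (T1 → T1) → T2 → T1
counts: val: 1×, key (bound): 1×, acc (bound): 1×, ctr (bound): 1×, req (bound): 1×
order of uses: acc, val, ctr, key, req
typing: well-typed — term : (T1 → T1) → T2 → T1
across the five disciplines: ordered ✗ | linear ✓ | affine ✓ | relevant ✓ | unrestricted ✓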